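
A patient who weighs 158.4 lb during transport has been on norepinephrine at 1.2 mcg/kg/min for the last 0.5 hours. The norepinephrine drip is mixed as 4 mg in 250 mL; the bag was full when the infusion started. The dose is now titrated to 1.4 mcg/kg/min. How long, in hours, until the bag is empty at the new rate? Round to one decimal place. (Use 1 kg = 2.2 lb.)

Initial rate:
Weight = 158.4 lb ÷ 2.2 lb/kg = 72 kg
Dose = 1.2 mcg/kg/min × 72 kg = 86.4 mcg/min
86.4 mcg/min × 60 min/hr = 5184 mcg/hr
Concentration = 4 mg ÷ 250 mL = 0.016 mg/mL = 16 mcg/mL
Rate = 5184 mcg/hr ÷ 16 mcg/mL = 324 mL/hr
Volume infused so far = 324 mL/hr × 0.5 hr = 162 mL
Volume remaining = 250 − 162 = 88 mL
New rate:
Dose = 1.4 mcg/kg/min × 72 kg = 100.8 mcg/min
100.8 mcg/min × 60 min/hr = 6048 mcg/hr
Rate = 6048 mcg/hr ÷ 16 mcg/mL = 378 mL/hr
Time remaining = 88 mL ÷ 378 mL/hr = 0.2328042 hr

0.2 hours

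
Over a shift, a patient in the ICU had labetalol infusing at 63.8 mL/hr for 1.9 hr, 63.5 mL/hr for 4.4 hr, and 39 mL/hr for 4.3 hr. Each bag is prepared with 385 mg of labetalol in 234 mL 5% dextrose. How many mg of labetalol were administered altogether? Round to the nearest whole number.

935 mg

Concentration = 385 mg ÷ 234 mL = 1.645299 mg/mL
Stage 1: 63.8 mL/hr × 1.9 hr = 121.22 mL → 121.22 mL × 1.645299 mg/mL = 199.4432 mg
Stage 2: 63.5 mL/hr × 4.4 hr = 279.4 mL → 279.4 mL × 1.645299 mg/mL = 459.6966 mg
Stage 3: 39 mL/hr × 4.3 hr = 167.7 mL → 167.7 mL × 1.645299 mg/mL = 275.9167 mg
Total = 199.4432 + 459.6966 + 275.9167 = 935.0564 mg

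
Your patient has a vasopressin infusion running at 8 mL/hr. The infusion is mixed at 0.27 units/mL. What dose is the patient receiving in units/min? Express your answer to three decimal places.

0.036 units/min

Drug rate = 8 mL/hr × 0.27 units/mL = 2.16 units/hr
2.16 units/hr ÷ 60 min/hr = 0.036 units/min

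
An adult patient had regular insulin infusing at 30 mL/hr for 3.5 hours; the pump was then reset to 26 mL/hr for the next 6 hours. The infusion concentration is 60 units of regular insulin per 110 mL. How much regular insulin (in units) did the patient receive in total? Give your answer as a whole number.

142 units

Concentration = 60 units ÷ 110 mL = 0.5454545 units/mL
Stage 1: 30 mL/hr × 3.5 hr = 105 mL → 105 mL × 0.5454545 units/mL = 57.27273 units
Stage 2: 26 mL/hr × 6 hr = 156 mL → 156 mL × 0.5454545 units/mL = 85.09091 units
Total = 57.27273 + 85.09091 = 142.3636 units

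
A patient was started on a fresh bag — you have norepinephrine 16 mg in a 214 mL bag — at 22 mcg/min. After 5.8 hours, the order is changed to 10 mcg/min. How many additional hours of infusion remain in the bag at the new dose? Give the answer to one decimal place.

13.9 hours

Initial rate:
22 mcg/min × 60 min/hr = 1320 mcg/hr
Concentration = 16 mg ÷ 214 mL = 0.07476636 mg/mL = 74.76636 mcg/mL
Rate = 1320 mcg/hr ÷ 74.76636 mcg/mL = 17.655 mL/hr
Volume infused so far = 17.655 mL/hr × 5.8 hr = 102.399 mL
Volume remaining = 214 − 102.399 = 111.601 mL
New rate:
10 mcg/min × 60 min/hr = 600 mcg/hr
Rate = 600 mcg/hr ÷ 74.76636 mcg/mL = 8.025 mL/hr
Time remaining = 111.601 mL ÷ 8.025 mL/hr = 13.90667 hr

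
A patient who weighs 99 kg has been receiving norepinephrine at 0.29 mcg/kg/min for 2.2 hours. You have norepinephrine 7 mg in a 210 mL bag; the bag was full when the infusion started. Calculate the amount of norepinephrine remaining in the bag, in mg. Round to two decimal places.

Dose = 0.29 mcg/kg/min × 99 kg = 28.71 mcg/min
28.71 mcg/min × 60 min/hr = 1722.6 mcg/hr
Concentration = 7 mg ÷ 210 mL = 0.03333333 mg/mL = 33.33333 mcg/mL
Rate = 1722.6 mcg/hr ÷ 33.33333 mcg/mL = 51.678 mL/hr
Volume infused = 51.678 mL/hr × 2.2 hr = 113.6916 mL
Volume remaining = 210 − 113.6916 = 96.3084 mL
Drug remaining = 96.3084 mL × 33.33333 mcg/mL = 3210.28 mcg = 3.21028 mg

3.21 mg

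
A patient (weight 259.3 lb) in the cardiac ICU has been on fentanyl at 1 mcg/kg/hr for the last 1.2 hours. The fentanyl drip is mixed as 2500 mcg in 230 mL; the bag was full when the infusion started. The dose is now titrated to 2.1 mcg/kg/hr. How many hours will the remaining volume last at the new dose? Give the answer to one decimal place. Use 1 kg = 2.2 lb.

9.5 hours

Initial rate:
Weight = 259.3 lb ÷ 2.2 lb/kg = 117.8636 kg
Dose = 1 mcg/kg/hr × 117.8636 kg = 117.8636 mcg/hr
Concentration = 2500 mcg ÷ 230 mL = 10.86957 mcg/mL
Rate = 117.8636 mcg/hr ÷ 10.86957 mcg/mL = 10.84345 mL/hr
Volume infused so far = 10.84345 mL/hr × 1.2 hr = 13.01215 mL
Volume remaining = 230 − 13.01215 = 216.9879 mL
New rate:
Dose = 2.1 mcg/kg/hr × 117.8636 kg = 247.5136 mcg/hr
Rate = 247.5136 mcg/hr ÷ 10.86957 mcg/mL = 22.77125 mL/hr
Time remaining = 216.9879 mL ÷ 22.77125 mL/hr = 9.529025 hr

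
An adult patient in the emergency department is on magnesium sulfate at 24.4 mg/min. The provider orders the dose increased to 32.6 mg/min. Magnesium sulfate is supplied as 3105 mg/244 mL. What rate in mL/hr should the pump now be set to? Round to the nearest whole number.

32.6 mg/min × 60 min/hr = 1956 mg/hr
Concentration = 3105 mg ÷ 244 mL = 12.72541 mg/mL
Rate = 1956 mg/hr ÷ 12.72541 mg/mL = 153.7082 mL/hr

154 mL/hr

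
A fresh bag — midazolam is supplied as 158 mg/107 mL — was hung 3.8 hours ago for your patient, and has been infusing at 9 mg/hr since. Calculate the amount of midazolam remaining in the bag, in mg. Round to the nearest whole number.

Concentration = 158 mg ÷ 107 mL = 1.476636 mg/mL
Rate = 9 mg/hr ÷ 1.476636 mg/mL = 6.094937 mL/hr
Volume infused = 6.094937 mL/hr × 3.8 hr = 23.16076 mL
Volume remaining = 107 − 23.16076 = 83.83924 mL
Drug remaining = 83.83924 mL × 1.476636 mg/mL = 123.8 mg

124 mg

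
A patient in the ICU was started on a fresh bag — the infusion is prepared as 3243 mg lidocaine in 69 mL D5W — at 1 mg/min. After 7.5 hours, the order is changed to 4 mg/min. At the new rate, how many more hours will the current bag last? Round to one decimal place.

11.6 hours

Initial rate:
1 mg/min × 60 min/hr = 60 mg/hr
Concentration = 3243 mg ÷ 69 mL = 47 mg/mL
Rate = 60 mg/hr ÷ 47 mg/mL = 1.276596 mL/hr
Volume infused so far = 1.276596 mL/hr × 7.5 hr = 9.574468 mL
Volume remaining = 69 − 9.574468 = 59.42553 mL
New rate:
4 mg/min × 60 min/hr = 240 mg/hr
Rate = 240 mg/hr ÷ 47 mg/mL = 5.106383 mL/hr
Time remaining = 59.42553 mL ÷ 5.106383 mL/hr = 11.6375 hr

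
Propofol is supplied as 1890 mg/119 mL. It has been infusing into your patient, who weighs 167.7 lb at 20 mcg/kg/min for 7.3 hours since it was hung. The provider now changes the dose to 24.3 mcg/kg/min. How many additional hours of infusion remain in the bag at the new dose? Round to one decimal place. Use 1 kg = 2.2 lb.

Initial rate:
Weight = 167.7 lb ÷ 2.2 lb/kg = 76.22727 kg
Dose = 20 mcg/kg/min × 76.22727 kg = 1524.545 mcg/min
1524.545 mcg/min × 60 min/hr = 91472.73 mcg/hr
Concentration = 1890 mg ÷ 119 mL = 15.88235 mg/mL = 15882.35 mcg/mL
Rate = 91472.73 mcg/hr ÷ 15882.35 mcg/mL = 5.759394 mL/hr
Volume infused so far = 5.759394 mL/hr × 7.3 hr = 42.04358 mL
Volume remaining = 119 − 42.04358 = 76.95642 mL
New rate:
Dose = 24.3 mcg/kg/min × 76.22727 kg = 1852.323 mcg/min
1852.323 mcg/min × 60 min/hr = 111139.4 mcg/hr
Rate = 111139.4 mcg/hr ÷ 15882.35 mcg/mL = 6.997664 mL/hr
Time remaining = 76.95642 mL ÷ 6.997664 mL/hr = 10.99745 hr

11.0 hours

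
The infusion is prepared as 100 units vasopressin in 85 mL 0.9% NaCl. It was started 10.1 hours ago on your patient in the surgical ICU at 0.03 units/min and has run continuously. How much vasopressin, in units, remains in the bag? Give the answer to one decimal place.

81.8 units

0.03 units/min × 60 min/hr = 1.8 units/hr
Concentration = 100 units ÷ 85 mL = 1.176471 units/mL
Rate = 1.8 units/hr ÷ 1.176471 units/mL = 1.53 mL/hr
Volume infused = 1.53 mL/hr × 10.1 hr = 15.453 mL
Volume remaining = 85 − 15.453 = 69.547 mL
Drug remaining = 69.547 mL × 1.176471 units/mL = 81.82 units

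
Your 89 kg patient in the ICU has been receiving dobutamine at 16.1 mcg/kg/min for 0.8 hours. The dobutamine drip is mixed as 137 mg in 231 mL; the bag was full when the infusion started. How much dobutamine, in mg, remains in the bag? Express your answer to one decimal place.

Dose = 16.1 mcg/kg/min × 89 kg = 1432.9 mcg/min
1432.9 mcg/min × 60 min/hr = 85974 mcg/hr
Concentration = 137 mg ÷ 231 mL = 0.5930736 mg/mL = 593.0736 mcg/mL
Rate = 85974 mcg/hr ÷ 593.0736 mcg/mL = 144.9635 mL/hr
Volume infused = 144.9635 mL/hr × 0.8 hr = 115.9708 mL
Volume remaining = 231 − 115.9708 = 115.0292 mL
Drug remaining = 115.0292 mL × 593.0736 mcg/mL = 68220.8 mcg = 68.2208 mg

68.2 mg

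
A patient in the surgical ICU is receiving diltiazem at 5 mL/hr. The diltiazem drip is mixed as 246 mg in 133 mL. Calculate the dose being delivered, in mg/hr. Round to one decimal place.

Concentration = 246 mg ÷ 133 mL = 1.849624 mg/mL
Drug rate = 5 mL/hr × 1.849624 mg/mL = 9.24812 mg/hr

9.2 mg/hr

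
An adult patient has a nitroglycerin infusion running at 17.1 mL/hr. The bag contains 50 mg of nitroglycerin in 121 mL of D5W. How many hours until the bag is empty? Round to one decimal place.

7.1 hours

Duration = 121 mL ÷ 17.1 mL/hr = 7.076023 hr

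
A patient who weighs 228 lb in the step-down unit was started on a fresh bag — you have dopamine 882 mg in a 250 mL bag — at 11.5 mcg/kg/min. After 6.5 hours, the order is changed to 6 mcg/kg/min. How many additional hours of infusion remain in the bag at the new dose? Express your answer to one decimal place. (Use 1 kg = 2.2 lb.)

11.2 hours

Initial rate:
Weight = 228 lb ÷ 2.2 lb/kg = 103.6364 kg
Dose = 11.5 mcg/kg/min × 103.6364 kg = 1191.818 mcg/min
1191.818 mcg/min × 60 min/hr = 71509.09 mcg/hr
Concentration = 882 mg ÷ 250 mL = 3.528 mg/mL = 3528 mcg/mL
Rate = 71509.09 mcg/hr ÷ 3528 mcg/mL = 20.26902 mL/hr
Volume infused so far = 20.26902 mL/hr × 6.5 hr = 131.7486 mL
Volume remaining = 250 − 131.7486 = 118.2514 mL
New rate:
Dose = 6 mcg/kg/min × 103.6364 kg = 621.8182 mcg/min
621.8182 mcg/min × 60 min/hr = 37309.09 mcg/hr
Rate = 37309.09 mcg/hr ÷ 3528 mcg/mL = 10.57514 mL/hr
Time remaining = 118.2514 mL ÷ 10.57514 mL/hr = 11.18202 hr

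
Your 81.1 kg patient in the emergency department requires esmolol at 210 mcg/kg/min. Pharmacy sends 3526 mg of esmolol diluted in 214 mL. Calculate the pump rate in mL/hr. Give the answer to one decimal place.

Dose = 210 mcg/kg/min × 81.1 kg = 17031 mcg/min
17031 mcg/min × 60 min/hr = 1021860 mcg/hr
Concentration = 3526 mg ÷ 214 mL = 16.47664 mg/mL = 16476.64 mcg/mL
Rate = 1021860 mcg/hr ÷ 16476.64 mcg/mL = 62.01873 mL/hr

62.0 mL/hr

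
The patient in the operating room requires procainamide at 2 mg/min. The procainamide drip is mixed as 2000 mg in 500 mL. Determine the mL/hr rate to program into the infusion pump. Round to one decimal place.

2 mg/min × 60 min/hr = 120 mg/hr
Concentration = 2000 mg ÷ 500 mL = 4 mg/mL
Rate = 120 mg/hr ÷ 4 mg/mL = 30 mL/hr

30.0 mL/hr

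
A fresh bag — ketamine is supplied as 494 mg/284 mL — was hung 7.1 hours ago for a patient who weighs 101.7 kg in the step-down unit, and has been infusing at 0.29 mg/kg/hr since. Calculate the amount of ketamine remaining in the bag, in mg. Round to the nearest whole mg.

Dose = 0.29 mg/kg/hr × 101.7 kg = 29.493 mg/hr
Concentration = 494 mg ÷ 284 mL = 1.739437 mg/mL
Rate = 29.493 mg/hr ÷ 1.739437 mg/mL = 16.95549 mL/hr
Volume infused = 16.95549 mL/hr × 7.1 hr = 120.384 mL
Volume remaining = 284 − 120.384 = 163.616 mL
Drug remaining = 163.616 mL × 1.739437 mg/mL = 284.5997 mg

285 mg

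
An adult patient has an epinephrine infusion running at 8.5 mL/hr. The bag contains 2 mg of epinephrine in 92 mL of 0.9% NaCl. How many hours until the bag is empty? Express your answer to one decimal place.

Duration = 92 mL ÷ 8.5 mL/hr = 10.82353 hr

10.8 hours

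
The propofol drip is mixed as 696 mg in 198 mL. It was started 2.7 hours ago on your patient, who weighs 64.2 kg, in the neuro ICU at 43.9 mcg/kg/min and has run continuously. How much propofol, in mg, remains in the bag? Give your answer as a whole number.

239 mg

Dose = 43.9 mcg/kg/min × 64.2 kg = 2818.38 mcg/min
2818.38 mcg/min × 60 min/hr = 169102.8 mcg/hr
Concentration = 696 mg ÷ 198 mL = 3.515152 mg/mL = 3515.152 mcg/mL
Rate = 169102.8 mcg/hr ÷ 3515.152 mcg/mL = 48.10683 mL/hr
Volume infused = 48.10683 mL/hr × 2.7 hr = 129.8884 mL
Volume remaining = 198 − 129.8884 = 68.11156 mL
Drug remaining = 68.11156 mL × 3515.152 mcg/mL = 239422.4 mcg = 239.4224 mg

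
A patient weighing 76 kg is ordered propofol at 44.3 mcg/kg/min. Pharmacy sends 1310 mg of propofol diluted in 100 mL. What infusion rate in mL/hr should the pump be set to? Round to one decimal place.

Dose = 44.3 mcg/kg/min × 76 kg = 3366.8 mcg/min
3366.8 mcg/min × 60 min/hr = 202008 mcg/hr
Concentration = 1310 mg ÷ 100 mL = 13.1 mg/mL = 13100 mcg/mL
Rate = 202008 mcg/hr ÷ 13100 mcg/mL = 15.42046 mL/hr

15.4 mL/hr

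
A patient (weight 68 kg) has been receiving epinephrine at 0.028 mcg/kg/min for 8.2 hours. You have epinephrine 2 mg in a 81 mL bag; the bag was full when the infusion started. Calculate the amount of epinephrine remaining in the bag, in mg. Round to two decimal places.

Dose = 0.028 mcg/kg/min × 68 kg = 1.904 mcg/min
1.904 mcg/min × 60 min/hr = 114.24 mcg/hr
Concentration = 2 mg ÷ 81 mL = 0.02469136 mg/mL = 24.69136 mcg/mL
Rate = 114.24 mcg/hr ÷ 24.69136 mcg/mL = 4.62672 mL/hr
Volume infused = 4.62672 mL/hr × 8.2 hr = 37.9391 mL
Volume remaining = 81 − 37.9391 = 43.0609 mL
Drug remaining = 43.0609 mL × 24.69136 mcg/mL = 1063.232 mcg = 1.063232 mg

1.06 mg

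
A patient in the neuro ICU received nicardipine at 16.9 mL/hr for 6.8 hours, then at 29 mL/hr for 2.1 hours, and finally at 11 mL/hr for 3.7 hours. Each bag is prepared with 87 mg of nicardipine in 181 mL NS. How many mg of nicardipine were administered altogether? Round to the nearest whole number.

104 mg

Concentration = 87 mg ÷ 181 mL = 0.480663 mg/mL
Stage 1: 16.9 mL/hr × 6.8 hr = 114.92 mL → 114.92 mL × 0.480663 mg/mL = 55.23779 mg
Stage 2: 29 mL/hr × 2.1 hr = 60.9 mL → 60.9 mL × 0.480663 mg/mL = 29.27238 mg
Stage 3: 11 mL/hr × 3.7 hr = 40.7 mL → 40.7 mL × 0.480663 mg/mL = 19.56298 mg
Total = 55.23779 + 29.27238 + 19.56298 = 104.0731 mg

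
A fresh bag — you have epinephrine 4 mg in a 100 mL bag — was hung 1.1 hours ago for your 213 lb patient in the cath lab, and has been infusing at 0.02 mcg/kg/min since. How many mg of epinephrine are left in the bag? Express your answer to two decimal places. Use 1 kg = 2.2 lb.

3.87 mg

Weight = 213 lb ÷ 2.2 lb/kg = 96.81818 kg
Dose = 0.02 mcg/kg/min × 96.81818 kg = 1.936364 mcg/min
1.936364 mcg/min × 60 min/hr = 116.1818 mcg/hr
Concentration = 4 mg ÷ 100 mL = 0.04 mg/mL = 40 mcg/mL
Rate = 116.1818 mcg/hr ÷ 40 mcg/mL = 2.904545 mL/hr
Volume infused = 2.904545 mL/hr × 1.1 hr = 3.195 mL
Volume remaining = 100 − 3.195 = 96.805 mL
Drug remaining = 96.805 mL × 40 mcg/mL = 3872.2 mcg = 3.8722 mg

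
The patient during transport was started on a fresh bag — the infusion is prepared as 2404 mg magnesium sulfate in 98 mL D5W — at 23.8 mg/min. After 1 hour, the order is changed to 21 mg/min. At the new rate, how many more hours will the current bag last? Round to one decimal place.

Initial rate:
23.8 mg/min × 60 min/hr = 1428 mg/hr
Concentration = 2404 mg ÷ 98 mL = 24.53061 mg/mL
Rate = 1428 mg/hr ÷ 24.53061 mg/mL = 58.21298 mL/hr
Volume infused so far = 58.21298 mL/hr × 1 hr = 58.21298 mL
Volume remaining = 98 − 58.21298 = 39.78702 mL
New rate:
21 mg/min × 60 min/hr = 1260 mg/hr
Rate = 1260 mg/hr ÷ 24.53061 mg/mL = 51.36439 mL/hr
Time remaining = 39.78702 mL ÷ 51.36439 mL/hr = 0.7746032 hr

0.8 hours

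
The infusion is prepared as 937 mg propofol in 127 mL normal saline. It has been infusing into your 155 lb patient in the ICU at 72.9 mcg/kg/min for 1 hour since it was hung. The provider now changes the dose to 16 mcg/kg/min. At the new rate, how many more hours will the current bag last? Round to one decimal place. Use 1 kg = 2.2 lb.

Initial rate:
Weight = 155 lb ÷ 2.2 lb/kg = 70.45455 kg
Dose = 72.9 mcg/kg/min × 70.45455 kg = 5136.136 mcg/min
5136.136 mcg/min × 60 min/hr = 308168.2 mcg/hr
Concentration = 937 mg ÷ 127 mL = 7.377953 mg/mL = 7377.953 mcg/mL
Rate = 308168.2 mcg/hr ÷ 7377.953 mcg/mL = 41.76879 mL/hr
Volume infused so far = 41.76879 mL/hr × 1 hr = 41.76879 mL
Volume remaining = 127 − 41.76879 = 85.23121 mL
New rate:
Dose = 16 mcg/kg/min × 70.45455 kg = 1127.273 mcg/min
1127.273 mcg/min × 60 min/hr = 67636.36 mcg/hr
Rate = 67636.36 mcg/hr ÷ 7377.953 mcg/mL = 9.167362 mL/hr
Time remaining = 85.23121 mL ÷ 9.167362 mL/hr = 9.297245 hr

9.3 hours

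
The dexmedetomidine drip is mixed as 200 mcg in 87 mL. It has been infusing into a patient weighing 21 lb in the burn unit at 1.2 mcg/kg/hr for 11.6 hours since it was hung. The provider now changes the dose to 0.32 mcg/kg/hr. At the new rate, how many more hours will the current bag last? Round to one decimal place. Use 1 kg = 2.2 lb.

22.0 hours

Initial rate:
Weight = 21 lb ÷ 2.2 lb/kg = 9.545455 kg
Dose = 1.2 mcg/kg/hr × 9.545455 kg = 11.45455 mcg/hr
Concentration = 200 mcg ÷ 87 mL = 2.298851 mcg/mL
Rate = 11.45455 mcg/hr ÷ 2.298851 mcg/mL = 4.982727 mL/hr
Volume infused so far = 4.982727 mL/hr × 11.6 hr = 57.79964 mL
Volume remaining = 87 − 57.79964 = 29.20036 mL
New rate:
Dose = 0.32 mcg/kg/hr × 9.545455 kg = 3.054545 mcg/hr
Rate = 3.054545 mcg/hr ÷ 2.298851 mcg/mL = 1.328727 mL/hr
Time remaining = 29.20036 mL ÷ 1.328727 mL/hr = 21.97619 hr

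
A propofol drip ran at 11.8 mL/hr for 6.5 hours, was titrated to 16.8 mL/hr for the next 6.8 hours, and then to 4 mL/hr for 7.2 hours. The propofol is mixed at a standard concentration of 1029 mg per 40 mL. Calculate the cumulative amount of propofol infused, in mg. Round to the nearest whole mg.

Concentration = 1029 mg ÷ 40 mL = 25.725 mg/mL
Stage 1: 11.8 mL/hr × 6.5 hr = 76.7 mL → 76.7 mL × 25.725 mg/mL = 1973.108 mg
Stage 2: 16.8 mL/hr × 6.8 hr = 114.24 mL → 114.24 mL × 25.725 mg/mL = 2938.824 mg
Stage 3: 4 mL/hr × 7.2 hr = 28.8 mL → 28.8 mL × 25.725 mg/mL = 740.88 mg
Total = 1973.108 + 2938.824 + 740.88 = 5652.812 mg

5653 mg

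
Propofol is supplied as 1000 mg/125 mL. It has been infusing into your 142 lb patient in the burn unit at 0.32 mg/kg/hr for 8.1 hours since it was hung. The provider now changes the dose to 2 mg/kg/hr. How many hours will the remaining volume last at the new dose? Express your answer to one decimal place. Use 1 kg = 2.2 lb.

Initial rate:
Weight = 142 lb ÷ 2.2 lb/kg = 64.54545 kg
Dose = 0.32 mg/kg/hr × 64.54545 kg = 20.65455 mg/hr
Concentration = 1000 mg ÷ 125 mL = 8 mg/mL
Rate = 20.65455 mg/hr ÷ 8 mg/mL = 2.581818 mL/hr
Volume infused so far = 2.581818 mL/hr × 8.1 hr = 20.91273 mL
Volume remaining = 125 − 20.91273 = 104.0873 mL
New rate:
Dose = 2 mg/kg/hr × 64.54545 kg = 129.0909 mg/hr
Rate = 129.0909 mg/hr ÷ 8 mg/mL = 16.13636 mL/hr
Time remaining = 104.0873 mL ÷ 16.13636 mL/hr = 6.450479 hr

6.5 hours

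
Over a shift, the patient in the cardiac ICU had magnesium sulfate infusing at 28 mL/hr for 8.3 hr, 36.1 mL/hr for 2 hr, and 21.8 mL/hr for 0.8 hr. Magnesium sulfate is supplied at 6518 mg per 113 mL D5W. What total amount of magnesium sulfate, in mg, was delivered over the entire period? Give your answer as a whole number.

Concentration = 6518 mg ÷ 113 mL = 57.68142 mg/mL
Stage 1: 28 mL/hr × 8.3 hr = 232.4 mL → 232.4 mL × 57.68142 mg/mL = 13405.16 mg
Stage 2: 36.1 mL/hr × 2 hr = 72.2 mL → 72.2 mL × 57.68142 mg/mL = 4164.598 mg
Stage 3: 21.8 mL/hr × 0.8 hr = 17.44 mL → 17.44 mL × 57.68142 mg/mL = 1005.964 mg
Total = 13405.16 + 4164.598 + 1005.964 = 18575.72 mg

18576 mg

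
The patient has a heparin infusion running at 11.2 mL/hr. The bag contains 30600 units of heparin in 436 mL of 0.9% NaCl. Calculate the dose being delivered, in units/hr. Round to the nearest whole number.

Concentration = 30600 units ÷ 436 mL = 70.18349 units/mL
Drug rate = 11.2 mL/hr × 70.18349 units/mL = 786.055 units/hr

786 units/hr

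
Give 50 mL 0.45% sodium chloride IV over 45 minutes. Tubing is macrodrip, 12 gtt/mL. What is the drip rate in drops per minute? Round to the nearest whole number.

50 mL ÷ (45 min) = 1.111111 mL/min
1.111111 mL/min × 12 gtt/mL = 13.33333 gtt/min

13 gtt/min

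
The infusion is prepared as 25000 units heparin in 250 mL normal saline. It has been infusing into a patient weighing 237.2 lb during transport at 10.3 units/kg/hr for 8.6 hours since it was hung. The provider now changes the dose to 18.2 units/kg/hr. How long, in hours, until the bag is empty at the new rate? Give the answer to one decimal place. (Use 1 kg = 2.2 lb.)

Initial rate:
Weight = 237.2 lb ÷ 2.2 lb/kg = 107.8182 kg
Dose = 10.3 units/kg/hr × 107.8182 kg = 1110.527 units/hr
Concentration = 25000 units ÷ 250 mL = 100 units/mL
Rate = 1110.527 units/hr ÷ 100 units/mL = 11.10527 mL/hr
Volume infused so far = 11.10527 mL/hr × 8.6 hr = 95.50535 mL
Volume remaining = 250 − 95.50535 = 154.4947 mL
New rate:
Dose = 18.2 units/kg/hr × 107.8182 kg = 1962.291 units/hr
Rate = 1962.291 units/hr ÷ 100 units/mL = 19.62291 mL/hr
Time remaining = 154.4947 mL ÷ 19.62291 mL/hr = 7.873178 hr

7.9 hours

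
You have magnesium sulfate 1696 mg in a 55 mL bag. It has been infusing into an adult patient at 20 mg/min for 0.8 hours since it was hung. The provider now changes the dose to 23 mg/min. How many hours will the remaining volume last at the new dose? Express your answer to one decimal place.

0.5 hours

Initial rate:
20 mg/min × 60 min/hr = 1200 mg/hr
Concentration = 1696 mg ÷ 55 mL = 30.83636 mg/mL
Rate = 1200 mg/hr ÷ 30.83636 mg/mL = 38.91509 mL/hr
Volume infused so far = 38.91509 mL/hr × 0.8 hr = 31.13208 mL
Volume remaining = 55 − 31.13208 = 23.86792 mL
New rate:
23 mg/min × 60 min/hr = 1380 mg/hr
Rate = 1380 mg/hr ÷ 30.83636 mg/mL = 44.75236 mL/hr
Time remaining = 23.86792 mL ÷ 44.75236 mL/hr = 0.5333333 hr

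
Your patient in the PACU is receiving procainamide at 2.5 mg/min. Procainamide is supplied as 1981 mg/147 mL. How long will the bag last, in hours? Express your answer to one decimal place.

13.2 hours

2.5 mg/min × 60 min/hr = 150 mg/hr
Concentration = 1981 mg ÷ 147 mL = 13.47619 mg/mL
Rate = 150 mg/hr ÷ 13.47619 mg/mL = 11.13074 mL/hr
Duration = 147 mL ÷ 11.13074 mL/hr = 13.20667 hr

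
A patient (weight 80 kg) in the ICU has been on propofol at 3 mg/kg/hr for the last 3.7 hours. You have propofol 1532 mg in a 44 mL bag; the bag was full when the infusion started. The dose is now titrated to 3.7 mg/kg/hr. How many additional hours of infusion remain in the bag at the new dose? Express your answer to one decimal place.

Initial rate:
Dose = 3 mg/kg/hr × 80 kg = 240 mg/hr
Concentration = 1532 mg ÷ 44 mL = 34.81818 mg/mL
Rate = 240 mg/hr ÷ 34.81818 mg/mL = 6.89295 mL/hr
Volume infused so far = 6.89295 mL/hr × 3.7 hr = 25.50392 mL
Volume remaining = 44 − 25.50392 = 18.49608 mL
New rate:
Dose = 3.7 mg/kg/hr × 80 kg = 296 mg/hr
Rate = 296 mg/hr ÷ 34.81818 mg/mL = 8.501305 mL/hr
Time remaining = 18.49608 mL ÷ 8.501305 mL/hr = 2.175676 hr

2.2 hours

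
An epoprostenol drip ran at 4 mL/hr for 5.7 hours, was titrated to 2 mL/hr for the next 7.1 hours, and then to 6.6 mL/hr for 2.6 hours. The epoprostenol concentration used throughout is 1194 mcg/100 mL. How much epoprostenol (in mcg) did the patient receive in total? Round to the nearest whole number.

647 mcg

Concentration = 1194 mcg ÷ 100 mL = 11.94 mcg/mL
Stage 1: 4 mL/hr × 5.7 hr = 22.8 mL → 22.8 mL × 11.94 mcg/mL = 272.232 mcg
Stage 2: 2 mL/hr × 7.1 hr = 14.2 mL → 14.2 mL × 11.94 mcg/mL = 169.548 mcg
Stage 3: 6.6 mL/hr × 2.6 hr = 17.16 mL → 17.16 mL × 11.94 mcg/mL = 204.8904 mcg
Total = 272.232 + 169.548 + 204.8904 = 646.6704 mcg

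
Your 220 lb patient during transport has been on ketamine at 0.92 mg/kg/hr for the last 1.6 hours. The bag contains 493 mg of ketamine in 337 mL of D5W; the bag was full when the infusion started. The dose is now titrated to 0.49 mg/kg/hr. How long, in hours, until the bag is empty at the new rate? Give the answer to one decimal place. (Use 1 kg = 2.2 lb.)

7.1 hours

Initial rate:
Weight = 220 lb ÷ 2.2 lb/kg = 100 kg
Dose = 0.92 mg/kg/hr × 100 kg = 92 mg/hr
Concentration = 493 mg ÷ 337 mL = 1.462908 mg/mL
Rate = 92 mg/hr ÷ 1.462908 mg/mL = 62.88844 mL/hr
Volume infused so far = 62.88844 mL/hr × 1.6 hr = 100.6215 mL
Volume remaining = 337 − 100.6215 = 236.3785 mL
New rate:
Dose = 0.49 mg/kg/hr × 100 kg = 49 mg/hr
Rate = 49 mg/hr ÷ 1.462908 mg/mL = 33.49493 mL/hr
Time remaining = 236.3785 mL ÷ 33.49493 mL/hr = 7.057143 hr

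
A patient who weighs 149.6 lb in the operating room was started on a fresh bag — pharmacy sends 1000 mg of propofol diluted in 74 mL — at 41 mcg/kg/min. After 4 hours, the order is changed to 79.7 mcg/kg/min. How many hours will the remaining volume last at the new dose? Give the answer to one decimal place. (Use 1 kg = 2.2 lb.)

1.0 hours

Initial rate:
Weight = 149.6 lb ÷ 2.2 lb/kg = 68 kg
Dose = 41 mcg/kg/min × 68 kg = 2788 mcg/min
2788 mcg/min × 60 min/hr = 167280 mcg/hr
Concentration = 1000 mg ÷ 74 mL = 13.51351 mg/mL = 13513.51 mcg/mL
Rate = 167280 mcg/hr ÷ 13513.51 mcg/mL = 12.37872 mL/hr
Volume infused so far = 12.37872 mL/hr × 4 hr = 49.51488 mL
Volume remaining = 74 − 49.51488 = 24.48512 mL
New rate:
Dose = 79.7 mcg/kg/min × 68 kg = 5419.6 mcg/min
5419.6 mcg/min × 60 min/hr = 325176 mcg/hr
Rate = 325176 mcg/hr ÷ 13513.51 mcg/mL = 24.06302 mL/hr
Time remaining = 24.48512 mL ÷ 24.06302 mL/hr = 1.017541 hr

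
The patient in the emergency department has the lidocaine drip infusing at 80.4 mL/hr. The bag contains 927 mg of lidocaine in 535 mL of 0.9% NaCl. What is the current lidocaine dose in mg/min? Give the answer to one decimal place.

Concentration = 927 mg ÷ 535 mL = 1.73271 mg/mL
Drug rate = 80.4 mL/hr × 1.73271 mg/mL = 139.3099 mg/hr
139.3099 mg/hr ÷ 60 min/hr = 2.321832 mg/min

2.3 mg/min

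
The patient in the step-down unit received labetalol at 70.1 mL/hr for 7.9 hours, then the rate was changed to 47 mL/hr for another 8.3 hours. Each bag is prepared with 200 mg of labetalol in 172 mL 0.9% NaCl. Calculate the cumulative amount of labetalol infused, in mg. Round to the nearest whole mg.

Concentration = 200 mg ÷ 172 mL = 1.162791 mg/mL
Stage 1: 70.1 mL/hr × 7.9 hr = 553.79 mL → 553.79 mL × 1.162791 mg/mL = 643.9419 mg
Stage 2: 47 mL/hr × 8.3 hr = 390.1 mL → 390.1 mL × 1.162791 mg/mL = 453.6047 mg
Total = 643.9419 + 453.6047 = 1097.547 mg

1098 mg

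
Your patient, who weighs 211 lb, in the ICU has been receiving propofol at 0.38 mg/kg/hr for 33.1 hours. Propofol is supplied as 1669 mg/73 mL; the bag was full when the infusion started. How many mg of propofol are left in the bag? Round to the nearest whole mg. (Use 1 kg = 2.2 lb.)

Weight = 211 lb ÷ 2.2 lb/kg = 95.90909 kg
Dose = 0.38 mg/kg/hr × 95.90909 kg = 36.44545 mg/hr
Concentration = 1669 mg ÷ 73 mL = 22.86301 mg/mL
Rate = 36.44545 mg/hr ÷ 22.86301 mg/mL = 1.594079 mL/hr
Volume infused = 1.594079 mL/hr × 33.1 hr = 52.76402 mL
Volume remaining = 73 − 52.76402 = 20.23598 mL
Drug remaining = 20.23598 mL × 22.86301 mg/mL = 462.6555 mg

463 mg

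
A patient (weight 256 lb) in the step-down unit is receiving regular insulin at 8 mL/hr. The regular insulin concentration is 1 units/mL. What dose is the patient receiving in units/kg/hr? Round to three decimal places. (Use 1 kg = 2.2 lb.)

0.069 units/kg/hr

Weight = 256 lb ÷ 2.2 lb/kg = 116.3636 kg
Drug rate = 8 mL/hr × 1 units/mL = 8 units/hr
8 units/hr ÷ 116.3636 kg = 0.06875 units/kg/hr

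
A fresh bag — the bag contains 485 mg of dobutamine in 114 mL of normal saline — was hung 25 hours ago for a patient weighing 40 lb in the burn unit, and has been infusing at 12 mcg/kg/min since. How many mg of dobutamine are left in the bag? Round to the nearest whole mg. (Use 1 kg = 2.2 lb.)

158 mg

Weight = 40 lb ÷ 2.2 lb/kg = 18.18182 kg
Dose = 12 mcg/kg/min × 18.18182 kg = 218.1818 mcg/min
218.1818 mcg/min × 60 min/hr = 13090.91 mcg/hr
Concentration = 485 mg ÷ 114 mL = 4.254386 mg/mL = 4254.386 mcg/mL
Rate = 13090.91 mcg/hr ÷ 4254.386 mcg/mL = 3.077038 mL/hr
Volume infused = 3.077038 mL/hr × 25 hr = 76.92596 mL
Volume remaining = 114 − 76.92596 = 37.07404 mL
Drug remaining = 37.07404 mL × 4254.386 mcg/mL = 157727.3 mcg = 157.7273 mg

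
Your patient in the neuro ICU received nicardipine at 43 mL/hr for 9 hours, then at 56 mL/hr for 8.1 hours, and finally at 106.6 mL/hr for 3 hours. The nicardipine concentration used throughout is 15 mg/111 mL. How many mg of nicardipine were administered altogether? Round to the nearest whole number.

Concentration = 15 mg ÷ 111 mL = 0.1351351 mg/mL
Stage 1: 43 mL/hr × 9 hr = 387 mL → 387 mL × 0.1351351 mg/mL = 52.2973 mg
Stage 2: 56 mL/hr × 8.1 hr = 453.6 mL → 453.6 mL × 0.1351351 mg/mL = 61.2973 mg
Stage 3: 106.6 mL/hr × 3 hr = 319.8 mL → 319.8 mL × 0.1351351 mg/mL = 43.21622 mg
Total = 52.2973 + 61.2973 + 43.21622 = 156.8108 mg

157 mg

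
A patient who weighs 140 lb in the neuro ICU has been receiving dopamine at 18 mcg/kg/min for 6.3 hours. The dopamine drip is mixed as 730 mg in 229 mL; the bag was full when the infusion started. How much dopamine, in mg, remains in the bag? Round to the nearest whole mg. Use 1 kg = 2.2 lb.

Weight = 140 lb ÷ 2.2 lb/kg = 63.63636 kg
Dose = 18 mcg/kg/min × 63.63636 kg = 1145.455 mcg/min
1145.455 mcg/min × 60 min/hr = 68727.27 mcg/hr
Concentration = 730 mg ÷ 229 mL = 3.187773 mg/mL = 3187.773 mcg/mL
Rate = 68727.27 mcg/hr ÷ 3187.773 mcg/mL = 21.55965 mL/hr
Volume infused = 21.55965 mL/hr × 6.3 hr = 135.8258 mL
Volume remaining = 229 − 135.8258 = 93.1742 mL
Drug remaining = 93.1742 mL × 3187.773 mcg/mL = 297018.2 mcg = 297.0182 mg

297 mg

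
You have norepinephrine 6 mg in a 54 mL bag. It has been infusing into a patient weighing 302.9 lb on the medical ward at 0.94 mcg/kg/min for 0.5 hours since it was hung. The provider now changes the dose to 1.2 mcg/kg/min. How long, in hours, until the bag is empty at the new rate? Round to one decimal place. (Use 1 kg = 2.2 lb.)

0.2 hours

Initial rate:
Weight = 302.9 lb ÷ 2.2 lb/kg = 137.6818 kg
Dose = 0.94 mcg/kg/min × 137.6818 kg = 129.4209 mcg/min
129.4209 mcg/min × 60 min/hr = 7765.255 mcg/hr
Concentration = 6 mg ÷ 54 mL = 0.1111111 mg/mL = 111.1111 mcg/mL
Rate = 7765.255 mcg/hr ÷ 111.1111 mcg/mL = 69.88729 mL/hr
Volume infused so far = 69.88729 mL/hr × 0.5 hr = 34.94365 mL
Volume remaining = 54 − 34.94365 = 19.05635 mL
New rate:
Dose = 1.2 mcg/kg/min × 137.6818 kg = 165.2182 mcg/min
165.2182 mcg/min × 60 min/hr = 9913.091 mcg/hr
Rate = 9913.091 mcg/hr ÷ 111.1111 mcg/mL = 89.21782 mL/hr
Time remaining = 19.05635 mL ÷ 89.21782 mL/hr = 0.2135936 hr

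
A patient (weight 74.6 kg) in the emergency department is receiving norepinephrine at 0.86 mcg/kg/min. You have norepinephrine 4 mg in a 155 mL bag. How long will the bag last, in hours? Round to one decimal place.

Dose = 0.86 mcg/kg/min × 74.6 kg = 64.156 mcg/min
64.156 mcg/min × 60 min/hr = 3849.36 mcg/hr
Concentration = 4 mg ÷ 155 mL = 0.02580645 mg/mL = 25.80645 mcg/mL
Rate = 3849.36 mcg/hr ÷ 25.80645 mcg/mL = 149.1627 mL/hr
Duration = 155 mL ÷ 149.1627 mL/hr = 1.039134 hr

1.0 hours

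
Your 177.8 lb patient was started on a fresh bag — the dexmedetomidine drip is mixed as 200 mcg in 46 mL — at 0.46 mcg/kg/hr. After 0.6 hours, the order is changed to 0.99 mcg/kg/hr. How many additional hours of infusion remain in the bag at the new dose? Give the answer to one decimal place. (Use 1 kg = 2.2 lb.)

2.2 hours

Initial rate:
Weight = 177.8 lb ÷ 2.2 lb/kg = 80.81818 kg
Dose = 0.46 mcg/kg/hr × 80.81818 kg = 37.17636 mcg/hr
Concentration = 200 mcg ÷ 46 mL = 4.347826 mcg/mL
Rate = 37.17636 mcg/hr ÷ 4.347826 mcg/mL = 8.550564 mL/hr
Volume infused so far = 8.550564 mL/hr × 0.6 hr = 5.130338 mL
Volume remaining = 46 − 5.130338 = 40.86966 mL
New rate:
Dose = 0.99 mcg/kg/hr × 80.81818 kg = 80.01 mcg/hr
Rate = 80.01 mcg/hr ÷ 4.347826 mcg/mL = 18.4023 mL/hr
Time remaining = 40.86966 mL ÷ 18.4023 mL/hr = 2.2209 hr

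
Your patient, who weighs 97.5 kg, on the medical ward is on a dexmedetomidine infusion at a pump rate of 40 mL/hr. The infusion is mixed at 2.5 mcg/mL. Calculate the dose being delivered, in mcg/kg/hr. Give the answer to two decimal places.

1.03 mcg/kg/hr

Drug rate = 40 mL/hr × 2.5 mcg/mL = 100 mcg/hr
100 mcg/hr ÷ 97.5 kg = 1.025641 mcg/kg/hr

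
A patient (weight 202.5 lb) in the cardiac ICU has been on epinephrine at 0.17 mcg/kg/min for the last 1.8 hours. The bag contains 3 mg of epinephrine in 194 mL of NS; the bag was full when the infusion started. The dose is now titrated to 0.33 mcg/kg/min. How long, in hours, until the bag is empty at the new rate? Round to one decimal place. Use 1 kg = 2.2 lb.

0.7 hours

Initial rate:
Weight = 202.5 lb ÷ 2.2 lb/kg = 92.04545 kg
Dose = 0.17 mcg/kg/min × 92.04545 kg = 15.64773 mcg/min
15.64773 mcg/min × 60 min/hr = 938.8636 mcg/hr
Concentration = 3 mg ÷ 194 mL = 0.01546392 mg/mL = 15.46392 mcg/mL
Rate = 938.8636 mcg/hr ÷ 15.46392 mcg/mL = 60.71318 mL/hr
Volume infused so far = 60.71318 mL/hr × 1.8 hr = 109.2837 mL
Volume remaining = 194 − 109.2837 = 84.71627 mL
New rate:
Dose = 0.33 mcg/kg/min × 92.04545 kg = 30.375 mcg/min
30.375 mcg/min × 60 min/hr = 1822.5 mcg/hr
Rate = 1822.5 mcg/hr ÷ 15.46392 mcg/mL = 117.855 mL/hr
Time remaining = 84.71627 mL ÷ 117.855 mL/hr = 0.7188178 hr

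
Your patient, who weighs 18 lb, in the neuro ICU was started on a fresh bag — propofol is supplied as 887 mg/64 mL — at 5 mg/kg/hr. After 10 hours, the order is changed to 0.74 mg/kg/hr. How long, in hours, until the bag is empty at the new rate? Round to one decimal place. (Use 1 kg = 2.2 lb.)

78.9 hours

Initial rate:
Weight = 18 lb ÷ 2.2 lb/kg = 8.181818 kg
Dose = 5 mg/kg/hr × 8.181818 kg = 40.90909 mg/hr
Concentration = 887 mg ÷ 64 mL = 13.85938 mg/mL
Rate = 40.90909 mg/hr ÷ 13.85938 mg/mL = 2.951727 mL/hr
Volume infused so far = 2.951727 mL/hr × 10 hr = 29.51727 mL
Volume remaining = 64 − 29.51727 = 34.48273 mL
New rate:
Dose = 0.74 mg/kg/hr × 8.181818 kg = 6.054545 mg/hr
Rate = 6.054545 mg/hr ÷ 13.85938 mg/mL = 0.4368556 mL/hr
Time remaining = 34.48273 mL ÷ 0.4368556 mL/hr = 78.93393 hr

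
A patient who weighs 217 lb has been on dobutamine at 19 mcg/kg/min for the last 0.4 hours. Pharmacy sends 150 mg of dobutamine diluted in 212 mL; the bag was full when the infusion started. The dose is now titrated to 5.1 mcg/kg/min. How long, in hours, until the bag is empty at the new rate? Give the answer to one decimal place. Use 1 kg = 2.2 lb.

Initial rate:
Weight = 217 lb ÷ 2.2 lb/kg = 98.63636 kg
Dose = 19 mcg/kg/min × 98.63636 kg = 1874.091 mcg/min
1874.091 mcg/min × 60 min/hr = 112445.5 mcg/hr
Concentration = 150 mg ÷ 212 mL = 0.7075472 mg/mL = 707.5472 mcg/mL
Rate = 112445.5 mcg/hr ÷ 707.5472 mcg/mL = 158.9229 mL/hr
Volume infused so far = 158.9229 mL/hr × 0.4 hr = 63.56916 mL
Volume remaining = 212 − 63.56916 = 148.4308 mL
New rate:
Dose = 5.1 mcg/kg/min × 98.63636 kg = 503.0455 mcg/min
503.0455 mcg/min × 60 min/hr = 30182.73 mcg/hr
Rate = 30182.73 mcg/hr ÷ 707.5472 mcg/mL = 42.65825 mL/hr
Time remaining = 148.4308 mL ÷ 42.65825 mL/hr = 3.479534 hr

3.5 hours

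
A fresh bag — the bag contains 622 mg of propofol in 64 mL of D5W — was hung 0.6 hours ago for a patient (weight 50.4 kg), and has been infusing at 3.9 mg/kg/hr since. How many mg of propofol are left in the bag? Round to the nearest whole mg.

Dose = 3.9 mg/kg/hr × 50.4 kg = 196.56 mg/hr
Concentration = 622 mg ÷ 64 mL = 9.71875 mg/mL
Rate = 196.56 mg/hr ÷ 9.71875 mg/mL = 20.22482 mL/hr
Volume infused = 20.22482 mL/hr × 0.6 hr = 12.13489 mL
Volume remaining = 64 − 12.13489 = 51.86511 mL
Drug remaining = 51.86511 mL × 9.71875 mg/mL = 504.064 mg

504 mg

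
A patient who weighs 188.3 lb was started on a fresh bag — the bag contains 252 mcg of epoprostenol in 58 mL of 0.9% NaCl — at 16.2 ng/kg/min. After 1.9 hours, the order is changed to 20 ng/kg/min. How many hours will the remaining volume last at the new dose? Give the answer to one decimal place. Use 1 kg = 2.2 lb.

Initial rate:
Weight = 188.3 lb ÷ 2.2 lb/kg = 85.59091 kg
Dose = 16.2 ng/kg/min × 85.59091 kg = 1386.573 ng/min
1386.573 ng/min × 60 min/hr = 83194.36 ng/hr
Concentration = 252 mcg ÷ 58 mL = 4.344828 mcg/mL = 4344.828 ng/mL
Rate = 83194.36 ng/hr ÷ 4344.828 ng/mL = 19.14791 mL/hr
Volume infused so far = 19.14791 mL/hr × 1.9 hr = 36.38103 mL
Volume remaining = 58 − 36.38103 = 21.61897 mL
New rate:
Dose = 20 ng/kg/min × 85.59091 kg = 1711.818 ng/min
1711.818 ng/min × 60 min/hr = 102709.1 ng/hr
Rate = 102709.1 ng/hr ÷ 4344.828 ng/mL = 23.63939 mL/hr
Time remaining = 21.61897 mL ÷ 23.63939 mL/hr = 0.9145316 hr

0.9 hours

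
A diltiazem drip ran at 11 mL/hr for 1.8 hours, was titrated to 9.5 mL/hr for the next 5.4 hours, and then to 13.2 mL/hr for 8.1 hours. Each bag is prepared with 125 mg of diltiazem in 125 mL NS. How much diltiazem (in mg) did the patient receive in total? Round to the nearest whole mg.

Concentration = 125 mg ÷ 125 mL = 1 mg/mL
Stage 1: 11 mL/hr × 1.8 hr = 19.8 mL → 19.8 mL × 1 mg/mL = 19.8 mg
Stage 2: 9.5 mL/hr × 5.4 hr = 51.3 mL → 51.3 mL × 1 mg/mL = 51.3 mg
Stage 3: 13.2 mL/hr × 8.1 hr = 106.92 mL → 106.92 mL × 1 mg/mL = 106.92 mg
Total = 19.8 + 51.3 + 106.92 = 178.02 mg

178 mg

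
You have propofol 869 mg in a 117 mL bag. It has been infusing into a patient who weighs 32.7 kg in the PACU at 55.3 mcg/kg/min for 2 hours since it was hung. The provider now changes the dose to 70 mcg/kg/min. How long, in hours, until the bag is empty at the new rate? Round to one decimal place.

Initial rate:
Dose = 55.3 mcg/kg/min × 32.7 kg = 1808.31 mcg/min
1808.31 mcg/min × 60 min/hr = 108498.6 mcg/hr
Concentration = 869 mg ÷ 117 mL = 7.42735 mg/mL = 7427.35 mcg/mL
Rate = 108498.6 mcg/hr ÷ 7427.35 mcg/mL = 14.60798 mL/hr
Volume infused so far = 14.60798 mL/hr × 2 hr = 29.21596 mL
Volume remaining = 117 − 29.21596 = 87.78404 mL
New rate:
Dose = 70 mcg/kg/min × 32.7 kg = 2289 mcg/min
2289 mcg/min × 60 min/hr = 137340 mcg/hr
Rate = 137340 mcg/hr ÷ 7427.35 mcg/mL = 18.49112 mL/hr
Time remaining = 87.78404 mL ÷ 18.49112 mL/hr = 4.747363 hr

4.7 hours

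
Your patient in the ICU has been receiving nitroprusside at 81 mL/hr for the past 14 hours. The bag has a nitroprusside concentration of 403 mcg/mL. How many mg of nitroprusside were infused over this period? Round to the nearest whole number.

457 mg

Drug rate = 81 mL/hr × 403 mcg/mL = 32643 mcg/hr
Total = 32643 mcg/hr × 14 hr = 457002 mcg = 457.002 mg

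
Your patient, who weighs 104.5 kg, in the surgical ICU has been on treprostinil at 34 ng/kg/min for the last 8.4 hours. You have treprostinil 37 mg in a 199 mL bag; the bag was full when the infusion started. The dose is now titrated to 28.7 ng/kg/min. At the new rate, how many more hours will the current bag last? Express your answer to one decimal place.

Initial rate:
Dose = 34 ng/kg/min × 104.5 kg = 3553 ng/min
3553 ng/min × 60 min/hr = 213180 ng/hr
Concentration = 37 mg ÷ 199 mL = 0.1859296 mg/mL = 185929.6 ng/mL
Rate = 213180 ng/hr ÷ 185929.6 ng/mL = 1.146563 mL/hr
Volume infused so far = 1.146563 mL/hr × 8.4 hr = 9.631127 mL
Volume remaining = 199 − 9.631127 = 189.3689 mL
New rate:
Dose = 28.7 ng/kg/min × 104.5 kg = 2999.15 ng/min
2999.15 ng/min × 60 min/hr = 179949 ng/hr
Rate = 179949 ng/hr ÷ 185929.6 ng/mL = 0.9678338 mL/hr
Time remaining = 189.3689 mL ÷ 0.9678338 mL/hr = 195.6626 hr

195.7 hours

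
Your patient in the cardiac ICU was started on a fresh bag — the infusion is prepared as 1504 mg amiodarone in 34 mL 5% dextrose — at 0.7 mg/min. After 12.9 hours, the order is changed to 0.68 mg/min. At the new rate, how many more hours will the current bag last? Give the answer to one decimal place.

Initial rate:
0.7 mg/min × 60 min/hr = 42 mg/hr
Concentration = 1504 mg ÷ 34 mL = 44.23529 mg/mL
Rate = 42 mg/hr ÷ 44.23529 mg/mL = 0.9494681 mL/hr
Volume infused so far = 0.9494681 mL/hr × 12.9 hr = 12.24814 mL
Volume remaining = 34 − 12.24814 = 21.75186 mL
New rate:
0.68 mg/min × 60 min/hr = 40.8 mg/hr
Rate = 40.8 mg/hr ÷ 44.23529 mg/mL = 0.9223404 mL/hr
Time remaining = 21.75186 mL ÷ 0.9223404 mL/hr = 23.58333 hr

23.6 hours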